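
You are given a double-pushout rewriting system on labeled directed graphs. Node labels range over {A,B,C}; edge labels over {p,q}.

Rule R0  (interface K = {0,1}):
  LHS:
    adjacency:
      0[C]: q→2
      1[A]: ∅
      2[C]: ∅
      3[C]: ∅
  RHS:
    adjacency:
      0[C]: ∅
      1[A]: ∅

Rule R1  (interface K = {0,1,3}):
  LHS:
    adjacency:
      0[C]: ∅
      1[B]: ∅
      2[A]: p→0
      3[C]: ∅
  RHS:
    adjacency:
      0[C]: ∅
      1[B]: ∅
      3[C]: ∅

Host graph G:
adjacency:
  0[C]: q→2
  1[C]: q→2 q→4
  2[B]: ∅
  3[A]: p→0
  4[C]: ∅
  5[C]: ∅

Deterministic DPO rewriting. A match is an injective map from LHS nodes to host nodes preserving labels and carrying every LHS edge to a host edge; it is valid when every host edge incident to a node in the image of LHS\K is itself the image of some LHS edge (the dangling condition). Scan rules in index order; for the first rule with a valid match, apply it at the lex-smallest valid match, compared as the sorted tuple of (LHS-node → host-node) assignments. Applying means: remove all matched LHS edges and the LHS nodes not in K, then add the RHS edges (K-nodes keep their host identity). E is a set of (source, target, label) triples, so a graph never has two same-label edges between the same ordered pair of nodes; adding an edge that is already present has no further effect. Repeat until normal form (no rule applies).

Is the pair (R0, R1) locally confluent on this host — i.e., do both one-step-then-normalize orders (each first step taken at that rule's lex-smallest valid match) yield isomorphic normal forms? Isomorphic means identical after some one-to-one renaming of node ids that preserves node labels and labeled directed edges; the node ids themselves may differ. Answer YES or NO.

branch R0-first: apply at {0↦1, 1↦3, 2↦4, 3↦5} → |E|=3, then 1 more step(s) → NF |V|=3 |E|=2 V={0:C, 1:C, 2:B} E=0-q->2 1-q->2
branch R1-first: apply at {0↦0, 1↦2, 2↦3, 3↦1} → |E|=3, then 0 more step(s) → NF |V|=5 |E|=3 V={0:C, 1:C, 2:B, 4:C, 5:C} E=0-q->2 1-q->2 1-q->4
graphs not isomorphic

Answer: NO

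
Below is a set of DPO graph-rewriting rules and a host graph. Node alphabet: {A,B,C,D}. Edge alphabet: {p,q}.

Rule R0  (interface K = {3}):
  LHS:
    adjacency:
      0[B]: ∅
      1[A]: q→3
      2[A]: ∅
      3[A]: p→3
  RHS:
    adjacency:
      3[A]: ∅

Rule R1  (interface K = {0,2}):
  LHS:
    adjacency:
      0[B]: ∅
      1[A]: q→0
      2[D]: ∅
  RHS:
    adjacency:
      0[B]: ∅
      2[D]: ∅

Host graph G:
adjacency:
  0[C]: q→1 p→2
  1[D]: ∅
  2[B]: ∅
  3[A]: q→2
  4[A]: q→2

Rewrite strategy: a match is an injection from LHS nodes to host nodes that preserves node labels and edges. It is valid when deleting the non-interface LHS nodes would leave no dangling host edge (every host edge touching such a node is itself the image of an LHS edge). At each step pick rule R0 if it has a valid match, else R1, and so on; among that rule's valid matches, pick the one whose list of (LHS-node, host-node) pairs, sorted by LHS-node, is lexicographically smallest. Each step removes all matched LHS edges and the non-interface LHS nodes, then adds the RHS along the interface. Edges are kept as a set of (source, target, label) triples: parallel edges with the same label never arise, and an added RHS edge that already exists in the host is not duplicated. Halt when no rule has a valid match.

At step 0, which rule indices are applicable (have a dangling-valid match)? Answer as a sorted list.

R0: no valid match — LHS pattern not found
R1: 2 valid matches — {0↦2, 1↦3, 2↦1}, {0↦2, 1↦4, 2↦1}

Answer: [R1]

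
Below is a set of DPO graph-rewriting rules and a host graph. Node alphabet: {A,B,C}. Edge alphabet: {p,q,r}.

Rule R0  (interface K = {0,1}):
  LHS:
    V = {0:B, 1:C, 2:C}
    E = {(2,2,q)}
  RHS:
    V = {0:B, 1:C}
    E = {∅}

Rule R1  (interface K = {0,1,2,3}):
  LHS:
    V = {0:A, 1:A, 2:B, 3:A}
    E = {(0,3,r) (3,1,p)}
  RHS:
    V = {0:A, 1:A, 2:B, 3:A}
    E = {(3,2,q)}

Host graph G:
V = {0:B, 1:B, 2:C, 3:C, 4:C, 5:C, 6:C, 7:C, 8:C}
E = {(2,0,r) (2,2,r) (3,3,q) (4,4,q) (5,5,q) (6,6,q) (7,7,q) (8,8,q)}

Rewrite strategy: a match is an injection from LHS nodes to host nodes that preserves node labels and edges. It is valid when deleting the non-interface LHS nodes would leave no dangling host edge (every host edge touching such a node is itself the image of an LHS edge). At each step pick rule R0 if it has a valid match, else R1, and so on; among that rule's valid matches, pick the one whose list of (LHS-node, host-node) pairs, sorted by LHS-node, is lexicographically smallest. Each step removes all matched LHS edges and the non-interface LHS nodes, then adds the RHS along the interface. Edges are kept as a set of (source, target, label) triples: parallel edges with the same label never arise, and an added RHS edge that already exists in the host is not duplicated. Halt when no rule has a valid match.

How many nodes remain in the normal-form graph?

initial: |V|=9 |E|=8  E = 2-r->0 2-r->2 3-q->3 4-q->4 5-q->5 6-q->6 7-q->7 8-q->8
step 1: apply R0 at {0↦0, 1↦2, 2↦3}  → |V|=8 |E|=7  E = 2-r->0 2-r->2 4-q->4 5-q->5 6-q->6 7-q->7 8-q->8
step 2: apply R0 at {0↦0, 1↦2, 2↦4}  → |V|=7 |E|=6  E = 2-r->0 2-r->2 5-q->5 6-q->6 7-q->7 8-q->8
step 3: apply R0 at {0↦0, 1↦2, 2↦5}  → |V|=6 |E|=5  E = 2-r->0 2-r->2 6-q->6 7-q->7 8-q->8
step 4: apply R0 at {0↦0, 1↦2, 2↦6}  → |V|=5 |E|=4  E = 2-r->0 2-r->2 7-q->7 8-q->8
step 5: apply R0 at {0↦0, 1↦2, 2↦7}  → |V|=4 |E|=3  E = 2-r->0 2-r->2 8-q->8
step 6: apply R0 at {0↦0, 1↦2, 2↦8}  → |V|=3 |E|=2  E = 2-r->0 2-r->2
final graph: no rule applies after step 6
NF nodes: {0:B, 1:B, 2:C}

Answer: 3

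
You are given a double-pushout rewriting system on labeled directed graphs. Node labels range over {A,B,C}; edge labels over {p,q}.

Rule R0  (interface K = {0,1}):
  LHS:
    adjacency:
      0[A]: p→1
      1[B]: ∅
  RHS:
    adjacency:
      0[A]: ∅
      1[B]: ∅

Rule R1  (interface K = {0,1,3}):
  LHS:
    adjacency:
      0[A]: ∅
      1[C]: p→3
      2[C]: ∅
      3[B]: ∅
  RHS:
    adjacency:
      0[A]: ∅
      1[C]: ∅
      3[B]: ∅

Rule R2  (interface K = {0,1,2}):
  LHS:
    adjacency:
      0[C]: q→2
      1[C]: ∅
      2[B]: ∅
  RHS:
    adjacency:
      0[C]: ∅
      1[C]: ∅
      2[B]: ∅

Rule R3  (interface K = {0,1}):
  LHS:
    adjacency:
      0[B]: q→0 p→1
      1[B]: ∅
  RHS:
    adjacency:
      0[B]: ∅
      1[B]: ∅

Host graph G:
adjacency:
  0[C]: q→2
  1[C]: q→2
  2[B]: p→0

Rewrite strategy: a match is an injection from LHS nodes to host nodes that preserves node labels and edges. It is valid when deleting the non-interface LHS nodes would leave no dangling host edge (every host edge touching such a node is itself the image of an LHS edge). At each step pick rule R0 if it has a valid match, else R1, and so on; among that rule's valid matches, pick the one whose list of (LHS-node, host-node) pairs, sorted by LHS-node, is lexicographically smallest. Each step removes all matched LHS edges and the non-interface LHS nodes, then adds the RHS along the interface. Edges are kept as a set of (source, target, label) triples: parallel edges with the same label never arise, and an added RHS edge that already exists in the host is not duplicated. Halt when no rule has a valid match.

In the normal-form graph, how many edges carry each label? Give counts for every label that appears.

Answer: p:1

Derivation:
initial: |V|=3 |E|=3  E = 0-q->2 1-q->2 2-p->0
step 1: apply R2 at {0↦0, 1↦1, 2↦2}  → |V|=3 |E|=2  E = 1-q->2 2-p->0
step 2: apply R2 at {0↦1, 1↦0, 2↦2}  → |V|=3 |E|=1  E = 2-p->0
final graph: no rule applies after step 2
NF edges: [(2, 0, 'p')]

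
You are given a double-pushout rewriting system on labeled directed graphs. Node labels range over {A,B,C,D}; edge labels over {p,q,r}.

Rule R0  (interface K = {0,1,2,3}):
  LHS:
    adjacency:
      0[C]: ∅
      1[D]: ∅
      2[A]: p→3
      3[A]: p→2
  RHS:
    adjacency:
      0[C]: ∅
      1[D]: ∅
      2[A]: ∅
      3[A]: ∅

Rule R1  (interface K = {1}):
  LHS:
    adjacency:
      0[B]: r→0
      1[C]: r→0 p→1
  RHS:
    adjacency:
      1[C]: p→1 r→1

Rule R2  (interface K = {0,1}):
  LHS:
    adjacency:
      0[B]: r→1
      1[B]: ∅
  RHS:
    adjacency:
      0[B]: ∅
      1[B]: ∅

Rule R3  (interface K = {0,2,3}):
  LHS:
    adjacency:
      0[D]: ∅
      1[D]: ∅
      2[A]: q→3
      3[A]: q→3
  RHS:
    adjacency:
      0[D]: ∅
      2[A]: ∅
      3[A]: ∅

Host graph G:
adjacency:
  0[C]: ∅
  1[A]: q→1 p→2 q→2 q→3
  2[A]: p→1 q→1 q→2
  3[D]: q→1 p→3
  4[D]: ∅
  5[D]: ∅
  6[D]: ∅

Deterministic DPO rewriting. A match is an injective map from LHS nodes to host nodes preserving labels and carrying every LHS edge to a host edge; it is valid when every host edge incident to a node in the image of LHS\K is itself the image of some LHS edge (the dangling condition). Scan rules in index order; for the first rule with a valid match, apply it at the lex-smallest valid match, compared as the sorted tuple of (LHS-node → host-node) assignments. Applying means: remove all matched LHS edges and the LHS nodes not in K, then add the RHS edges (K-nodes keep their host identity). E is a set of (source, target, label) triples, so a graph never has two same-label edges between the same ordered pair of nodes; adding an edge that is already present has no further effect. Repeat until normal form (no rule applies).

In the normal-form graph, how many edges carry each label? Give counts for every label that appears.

Answer: p:1 q:2

Steps:
initial: |V|=7 |E|=9  E = 1-q->1 1-p->2 1-q->2 1-q->3 2-p->1 2-q->1 2-q->2 3-q->1 3-p->3
step 1: apply R0 at {0↦0, 1↦3, 2↦1, 3↦2}  → |V|=7 |E|=7  E = 1-q->1 1-q->2 1-q->3 2-q->1 2-q->2 3-q->1 3-p->3
step 2: apply R3 at {0↦3, 1↦4, 2↦1, 3↦2}  → |V|=6 |E|=5  E = 1-q->1 1-q->3 2-q->1 3-q->1 3-p->3
step 3: apply R3 at {0↦3, 1↦5, 2↦2, 3↦1}  → |V|=5 |E|=3  E = 1-q->3 3-q->1 3-p->3
normal form: no rule applies after step 3
NF edges: [(1, 3, 'q'), (3, 1, 'q'), (3, 3, 'p')]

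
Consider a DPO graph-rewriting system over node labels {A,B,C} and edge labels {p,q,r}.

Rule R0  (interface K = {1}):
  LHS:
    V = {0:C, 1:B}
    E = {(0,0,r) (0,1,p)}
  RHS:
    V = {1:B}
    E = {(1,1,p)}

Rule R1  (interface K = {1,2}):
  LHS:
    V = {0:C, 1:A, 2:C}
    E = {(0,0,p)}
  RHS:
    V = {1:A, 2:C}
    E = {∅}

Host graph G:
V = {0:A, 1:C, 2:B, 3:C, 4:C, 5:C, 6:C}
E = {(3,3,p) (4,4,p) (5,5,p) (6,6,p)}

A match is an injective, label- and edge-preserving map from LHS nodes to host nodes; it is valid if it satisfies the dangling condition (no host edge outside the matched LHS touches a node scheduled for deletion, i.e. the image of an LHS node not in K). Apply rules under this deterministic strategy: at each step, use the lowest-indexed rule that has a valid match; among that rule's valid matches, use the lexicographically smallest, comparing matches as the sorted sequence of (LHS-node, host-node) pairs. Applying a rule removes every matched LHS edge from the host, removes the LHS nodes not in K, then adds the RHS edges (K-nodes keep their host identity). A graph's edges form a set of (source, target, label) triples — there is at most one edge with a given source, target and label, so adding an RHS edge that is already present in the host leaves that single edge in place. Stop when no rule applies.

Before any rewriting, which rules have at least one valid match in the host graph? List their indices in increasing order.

Answer: [R1]

Derivation:
R0: no valid match — LHS pattern not found
R1: 16 valid matches — {0↦3, 1↦0, 2↦1}, {0↦3, 1↦0, 2↦4}, {0↦3, 1↦0, 2↦5} (+13 more)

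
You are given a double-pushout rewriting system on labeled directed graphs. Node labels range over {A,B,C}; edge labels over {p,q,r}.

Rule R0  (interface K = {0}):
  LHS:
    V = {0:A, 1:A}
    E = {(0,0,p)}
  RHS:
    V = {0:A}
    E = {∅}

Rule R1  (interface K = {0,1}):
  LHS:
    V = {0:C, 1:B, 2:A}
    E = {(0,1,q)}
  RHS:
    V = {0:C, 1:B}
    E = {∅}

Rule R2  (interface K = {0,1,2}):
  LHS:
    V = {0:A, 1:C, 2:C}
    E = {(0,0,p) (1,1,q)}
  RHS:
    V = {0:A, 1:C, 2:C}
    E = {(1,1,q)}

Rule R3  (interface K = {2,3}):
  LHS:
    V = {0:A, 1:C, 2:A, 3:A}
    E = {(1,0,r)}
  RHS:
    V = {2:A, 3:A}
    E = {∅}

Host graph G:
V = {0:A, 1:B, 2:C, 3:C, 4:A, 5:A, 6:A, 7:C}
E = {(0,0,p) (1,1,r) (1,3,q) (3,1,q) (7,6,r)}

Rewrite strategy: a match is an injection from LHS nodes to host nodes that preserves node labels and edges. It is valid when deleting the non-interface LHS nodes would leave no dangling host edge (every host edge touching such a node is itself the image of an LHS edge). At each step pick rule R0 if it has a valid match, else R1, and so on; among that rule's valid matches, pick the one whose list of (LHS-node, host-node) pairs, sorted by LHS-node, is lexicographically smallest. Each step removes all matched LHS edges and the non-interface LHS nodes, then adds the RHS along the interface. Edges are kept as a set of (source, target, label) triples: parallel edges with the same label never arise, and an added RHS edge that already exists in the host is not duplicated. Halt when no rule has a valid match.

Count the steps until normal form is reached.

Answer: 2

Steps:
[0] host  ⇒  8 nodes, 5 edges  {0-p->0 1-r->1 1-q->3 3-q->1 7-r->6}
[1] R0 @ {0↦0, 1↦4}  ⇒  7 nodes, 4 edges  {1-r->1 1-q->3 3-q->1 7-r->6}
[2] R1 @ {0↦3, 1↦1, 2↦0}  ⇒  6 nodes, 3 edges  {1-r->1 1-q->3 7-r->6}
final graph: no rule applies after step 2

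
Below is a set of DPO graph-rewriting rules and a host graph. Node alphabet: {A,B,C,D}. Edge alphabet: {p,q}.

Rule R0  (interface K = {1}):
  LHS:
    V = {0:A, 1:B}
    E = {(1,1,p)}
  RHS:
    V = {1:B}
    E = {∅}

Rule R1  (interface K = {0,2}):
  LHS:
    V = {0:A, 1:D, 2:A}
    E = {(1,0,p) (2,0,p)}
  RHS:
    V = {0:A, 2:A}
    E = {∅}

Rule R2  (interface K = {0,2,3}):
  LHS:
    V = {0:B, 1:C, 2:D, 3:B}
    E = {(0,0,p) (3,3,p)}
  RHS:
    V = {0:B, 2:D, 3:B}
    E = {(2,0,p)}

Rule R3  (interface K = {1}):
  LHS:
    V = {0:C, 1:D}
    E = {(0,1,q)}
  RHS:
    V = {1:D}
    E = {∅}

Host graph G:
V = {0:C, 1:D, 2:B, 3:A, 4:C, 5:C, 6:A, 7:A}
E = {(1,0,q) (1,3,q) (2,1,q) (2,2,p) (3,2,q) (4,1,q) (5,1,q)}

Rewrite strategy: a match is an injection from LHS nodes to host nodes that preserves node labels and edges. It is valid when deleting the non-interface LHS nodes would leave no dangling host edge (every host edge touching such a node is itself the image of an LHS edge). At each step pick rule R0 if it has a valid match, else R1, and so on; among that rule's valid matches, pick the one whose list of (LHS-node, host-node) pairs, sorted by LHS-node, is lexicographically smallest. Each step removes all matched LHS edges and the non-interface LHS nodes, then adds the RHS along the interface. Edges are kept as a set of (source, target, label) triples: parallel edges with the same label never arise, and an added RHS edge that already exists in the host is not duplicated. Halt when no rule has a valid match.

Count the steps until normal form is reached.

[0] host  ⇒  8 nodes, 7 edges  {1-q->0 1-q->3 2-q->1 2-p->2 3-q->2 4-q->1 5-q->1}
[1] R0 @ {0↦6, 1↦2}  ⇒  7 nodes, 6 edges  {1-q->0 1-q->3 2-q->1 3-q->2 4-q->1 5-q->1}
[2] R3 @ {0↦4, 1↦1}  ⇒  6 nodes, 5 edges  {1-q->0 1-q->3 2-q->1 3-q->2 5-q->1}
[3] R3 @ {0↦5, 1↦1}  ⇒  5 nodes, 4 edges  {1-q->0 1-q->3 2-q->1 3-q->2}
normal form: no rule applies after step 3

Answer: 3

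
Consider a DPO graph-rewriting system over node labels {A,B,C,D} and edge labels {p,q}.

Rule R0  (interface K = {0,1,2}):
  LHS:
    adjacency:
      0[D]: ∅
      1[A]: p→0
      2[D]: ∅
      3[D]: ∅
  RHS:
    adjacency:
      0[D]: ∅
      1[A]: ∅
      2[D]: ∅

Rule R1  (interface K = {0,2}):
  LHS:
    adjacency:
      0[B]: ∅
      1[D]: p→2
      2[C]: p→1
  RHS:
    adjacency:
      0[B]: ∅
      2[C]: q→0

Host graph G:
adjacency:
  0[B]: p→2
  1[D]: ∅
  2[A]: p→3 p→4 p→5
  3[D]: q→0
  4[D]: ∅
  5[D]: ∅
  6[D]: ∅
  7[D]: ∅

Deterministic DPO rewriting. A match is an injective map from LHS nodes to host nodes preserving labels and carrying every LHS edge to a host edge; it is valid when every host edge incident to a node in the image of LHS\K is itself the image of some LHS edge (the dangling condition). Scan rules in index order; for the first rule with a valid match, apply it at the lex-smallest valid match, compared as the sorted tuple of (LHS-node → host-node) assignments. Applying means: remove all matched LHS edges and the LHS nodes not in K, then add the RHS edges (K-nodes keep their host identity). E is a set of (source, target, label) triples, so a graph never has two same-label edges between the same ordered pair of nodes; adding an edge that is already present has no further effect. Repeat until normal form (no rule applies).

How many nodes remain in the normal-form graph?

Answer: 5

Rewrite trace:
initial: |V|=8 |E|=5  E = 0-p->2 2-p->3 2-p->4 2-p->5 3-q->0
step 1: apply R0 at {0↦3, 1↦2, 2↦1, 3↦6}  → |V|=7 |E|=4  E = 0-p->2 2-p->4 2-p->5 3-q->0
step 2: apply R0 at {0↦4, 1↦2, 2↦1, 3↦7}  → |V|=6 |E|=3  E = 0-p->2 2-p->5 3-q->0
step 3: apply R0 at {0↦5, 1↦2, 2↦1, 3↦4}  → |V|=5 |E|=2  E = 0-p->2 3-q->0
final graph: no rule applies after step 3
NF nodes: {0:B, 1:D, 2:A, 3:D, 5:D}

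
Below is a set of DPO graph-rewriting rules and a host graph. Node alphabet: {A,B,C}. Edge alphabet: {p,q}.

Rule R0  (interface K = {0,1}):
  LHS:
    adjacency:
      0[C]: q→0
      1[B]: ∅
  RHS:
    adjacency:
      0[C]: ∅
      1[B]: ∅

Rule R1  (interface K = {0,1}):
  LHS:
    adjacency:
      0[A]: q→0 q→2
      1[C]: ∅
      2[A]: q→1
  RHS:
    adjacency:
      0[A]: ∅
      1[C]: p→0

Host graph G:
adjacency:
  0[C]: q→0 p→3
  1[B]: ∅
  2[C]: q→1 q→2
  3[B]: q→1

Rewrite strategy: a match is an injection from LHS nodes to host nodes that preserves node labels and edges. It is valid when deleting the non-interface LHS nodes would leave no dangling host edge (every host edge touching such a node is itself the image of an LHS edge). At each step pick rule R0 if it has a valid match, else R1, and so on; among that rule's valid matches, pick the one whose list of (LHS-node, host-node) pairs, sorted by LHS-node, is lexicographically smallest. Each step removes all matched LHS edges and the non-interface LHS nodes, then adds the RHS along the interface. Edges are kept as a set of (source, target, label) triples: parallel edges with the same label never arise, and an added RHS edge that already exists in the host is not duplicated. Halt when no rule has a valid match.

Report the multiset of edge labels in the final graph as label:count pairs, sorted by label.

Answer: p:1 q:2

Rewrite trace:
[0] host  ⇒  4 nodes, 5 edges  {0-q->0 0-p->3 2-q->1 2-q->2 3-q->1}
[1] R0 @ {0↦0, 1↦1}  ⇒  4 nodes, 4 edges  {0-p->3 2-q->1 2-q->2 3-q->1}
[2] R0 @ {0↦2, 1↦1}  ⇒  4 nodes, 3 edges  {0-p->3 2-q->1 3-q->1}
normal form: no rule applies after step 2
NF edges: [(0, 3, 'p'), (2, 1, 'q'), (3, 1, 'q')]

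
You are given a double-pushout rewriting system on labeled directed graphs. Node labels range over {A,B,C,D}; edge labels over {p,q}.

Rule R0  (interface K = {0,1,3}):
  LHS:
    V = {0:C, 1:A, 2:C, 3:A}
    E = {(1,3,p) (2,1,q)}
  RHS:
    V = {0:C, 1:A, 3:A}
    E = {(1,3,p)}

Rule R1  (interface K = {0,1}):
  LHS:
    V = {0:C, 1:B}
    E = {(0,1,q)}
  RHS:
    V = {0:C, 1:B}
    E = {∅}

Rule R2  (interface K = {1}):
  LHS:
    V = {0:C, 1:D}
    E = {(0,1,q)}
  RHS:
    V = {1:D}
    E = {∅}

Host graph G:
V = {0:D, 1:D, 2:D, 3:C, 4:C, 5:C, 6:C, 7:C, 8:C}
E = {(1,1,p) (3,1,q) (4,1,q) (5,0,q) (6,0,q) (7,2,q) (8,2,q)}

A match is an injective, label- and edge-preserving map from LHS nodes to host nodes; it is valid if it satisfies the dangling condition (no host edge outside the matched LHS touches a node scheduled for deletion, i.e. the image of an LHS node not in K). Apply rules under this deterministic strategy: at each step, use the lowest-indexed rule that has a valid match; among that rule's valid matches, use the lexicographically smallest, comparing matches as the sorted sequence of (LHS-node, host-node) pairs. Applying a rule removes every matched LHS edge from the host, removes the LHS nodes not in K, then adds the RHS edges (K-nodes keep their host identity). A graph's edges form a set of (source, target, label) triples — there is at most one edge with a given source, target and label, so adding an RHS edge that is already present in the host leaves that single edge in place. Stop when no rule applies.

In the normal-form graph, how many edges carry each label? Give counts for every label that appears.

Answer: p:1

Steps:
start.  V:9 E:7  edges: 1-p->1 3-q->1 4-q->1 5-q->0 6-q->0 7-q->2 8-q->2
1. fire R2 via {0↦3, 1↦1}  →  V:8 E:6  edges: 1-p->1 4-q->1 5-q->0 6-q->0 7-q->2 8-q->2
2. fire R2 via {0↦4, 1↦1}  →  V:7 E:5  edges: 1-p->1 5-q->0 6-q->0 7-q->2 8-q->2
3. fire R2 via {0↦5, 1↦0}  →  V:6 E:4  edges: 1-p->1 6-q->0 7-q->2 8-q->2
4. fire R2 via {0↦6, 1↦0}  →  V:5 E:3  edges: 1-p->1 7-q->2 8-q->2
5. fire R2 via {0↦7, 1↦2}  →  V:4 E:2  edges: 1-p->1 8-q->2
6. fire R2 via {0↦8, 1↦2}  →  V:3 E:1  edges: 1-p->1
normal form: no rule applies after step 6
NF edges: [(1, 1, 'p')]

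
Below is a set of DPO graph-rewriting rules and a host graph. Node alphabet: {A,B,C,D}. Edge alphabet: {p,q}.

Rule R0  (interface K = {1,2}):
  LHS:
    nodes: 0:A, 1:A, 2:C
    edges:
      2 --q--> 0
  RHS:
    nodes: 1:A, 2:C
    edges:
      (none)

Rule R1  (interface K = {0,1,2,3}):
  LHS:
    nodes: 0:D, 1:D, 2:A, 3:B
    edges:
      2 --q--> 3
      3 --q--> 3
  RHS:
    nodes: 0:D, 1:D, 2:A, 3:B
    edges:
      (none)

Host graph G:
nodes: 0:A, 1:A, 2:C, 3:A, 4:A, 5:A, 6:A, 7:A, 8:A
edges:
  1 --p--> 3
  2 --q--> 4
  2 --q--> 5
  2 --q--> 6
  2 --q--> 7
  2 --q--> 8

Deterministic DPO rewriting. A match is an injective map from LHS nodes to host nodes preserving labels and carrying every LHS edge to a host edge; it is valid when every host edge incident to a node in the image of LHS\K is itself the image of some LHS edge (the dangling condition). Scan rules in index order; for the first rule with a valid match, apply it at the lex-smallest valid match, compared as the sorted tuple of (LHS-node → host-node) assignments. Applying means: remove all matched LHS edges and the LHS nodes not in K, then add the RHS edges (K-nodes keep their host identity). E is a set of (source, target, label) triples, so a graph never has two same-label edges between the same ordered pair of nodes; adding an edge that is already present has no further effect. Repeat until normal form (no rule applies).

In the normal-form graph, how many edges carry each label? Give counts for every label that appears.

Answer: p:1

Steps:
[0] host  ⇒  9 nodes, 6 edges  {1-p->3 2-q->4 2-q->5 2-q->6 2-q->7 2-q->8}
[1] R0 @ {0↦4, 1↦0, 2↦2}  ⇒  8 nodes, 5 edges  {1-p->3 2-q->5 2-q->6 2-q->7 2-q->8}
[2] R0 @ {0↦5, 1↦0, 2↦2}  ⇒  7 nodes, 4 edges  {1-p->3 2-q->6 2-q->7 2-q->8}
[3] R0 @ {0↦6, 1↦0, 2↦2}  ⇒  6 nodes, 3 edges  {1-p->3 2-q->7 2-q->8}
[4] R0 @ {0↦7, 1↦0, 2↦2}  ⇒  5 nodes, 2 edges  {1-p->3 2-q->8}
[5] R0 @ {0↦8, 1↦0, 2↦2}  ⇒  4 nodes, 1 edges  {1-p->3}
normal form: no rule applies after step 5
NF edges: [(1, 3, 'p')]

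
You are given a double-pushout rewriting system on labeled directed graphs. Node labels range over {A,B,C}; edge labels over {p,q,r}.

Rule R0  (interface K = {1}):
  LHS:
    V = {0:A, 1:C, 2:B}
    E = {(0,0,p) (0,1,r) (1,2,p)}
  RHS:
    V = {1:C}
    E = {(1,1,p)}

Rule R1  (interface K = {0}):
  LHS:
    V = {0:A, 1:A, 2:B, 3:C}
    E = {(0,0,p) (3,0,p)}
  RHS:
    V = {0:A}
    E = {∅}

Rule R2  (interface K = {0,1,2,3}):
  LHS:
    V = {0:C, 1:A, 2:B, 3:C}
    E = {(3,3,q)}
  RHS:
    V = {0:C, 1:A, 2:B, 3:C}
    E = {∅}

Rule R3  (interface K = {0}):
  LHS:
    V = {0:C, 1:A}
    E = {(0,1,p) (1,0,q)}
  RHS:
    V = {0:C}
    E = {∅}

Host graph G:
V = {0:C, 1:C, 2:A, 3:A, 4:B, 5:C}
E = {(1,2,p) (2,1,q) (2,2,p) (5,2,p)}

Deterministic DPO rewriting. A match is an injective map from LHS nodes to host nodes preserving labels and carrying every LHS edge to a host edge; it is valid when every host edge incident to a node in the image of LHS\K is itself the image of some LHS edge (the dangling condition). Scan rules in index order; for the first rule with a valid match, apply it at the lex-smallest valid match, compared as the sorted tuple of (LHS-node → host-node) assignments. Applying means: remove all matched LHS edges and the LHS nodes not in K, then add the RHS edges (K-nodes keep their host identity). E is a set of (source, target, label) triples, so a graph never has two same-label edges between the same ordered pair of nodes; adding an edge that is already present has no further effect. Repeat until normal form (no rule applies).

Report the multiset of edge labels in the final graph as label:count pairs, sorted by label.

initial: |V|=6 |E|=4  E = 1-p->2 2-q->1 2-p->2 5-p->2
step 1: apply R1 at {0↦2, 1↦3, 2↦4, 3↦5}  → |V|=3 |E|=2  E = 1-p->2 2-q->1
step 2: apply R3 at {0↦1, 1↦2}  → |V|=2 |E|=0  E = ∅
halt: no rule applies after step 2
NF edges: []

Answer: (no edges)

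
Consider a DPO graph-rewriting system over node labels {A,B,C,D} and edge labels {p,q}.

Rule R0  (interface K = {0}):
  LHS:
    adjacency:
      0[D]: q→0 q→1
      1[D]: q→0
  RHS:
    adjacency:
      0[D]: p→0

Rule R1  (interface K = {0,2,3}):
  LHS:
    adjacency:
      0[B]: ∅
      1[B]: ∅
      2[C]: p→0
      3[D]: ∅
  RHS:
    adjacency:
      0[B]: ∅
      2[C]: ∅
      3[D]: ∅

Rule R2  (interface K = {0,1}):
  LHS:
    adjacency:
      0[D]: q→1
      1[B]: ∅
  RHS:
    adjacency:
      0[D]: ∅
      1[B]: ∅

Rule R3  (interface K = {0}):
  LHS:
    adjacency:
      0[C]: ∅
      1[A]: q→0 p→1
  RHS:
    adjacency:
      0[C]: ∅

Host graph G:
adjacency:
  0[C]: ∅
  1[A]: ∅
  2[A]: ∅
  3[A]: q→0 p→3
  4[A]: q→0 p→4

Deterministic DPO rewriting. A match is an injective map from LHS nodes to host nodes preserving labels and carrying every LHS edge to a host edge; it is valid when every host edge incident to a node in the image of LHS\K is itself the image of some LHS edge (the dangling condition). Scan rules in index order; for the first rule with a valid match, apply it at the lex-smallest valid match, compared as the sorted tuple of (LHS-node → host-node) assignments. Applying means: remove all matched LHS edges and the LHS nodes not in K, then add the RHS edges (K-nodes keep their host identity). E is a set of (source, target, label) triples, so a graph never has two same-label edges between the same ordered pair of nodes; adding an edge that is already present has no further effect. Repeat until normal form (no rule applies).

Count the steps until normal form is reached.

start.  V:5 E:4  edges: 3-q->0 3-p->3 4-q->0 4-p->4
1. fire R3 via {0↦0, 1↦3}  →  V:4 E:2  edges: 4-q->0 4-p->4
2. fire R3 via {0↦0, 1↦4}  →  V:3 E:0  edges: ∅
normal form: no rule applies after step 2

Answer: 2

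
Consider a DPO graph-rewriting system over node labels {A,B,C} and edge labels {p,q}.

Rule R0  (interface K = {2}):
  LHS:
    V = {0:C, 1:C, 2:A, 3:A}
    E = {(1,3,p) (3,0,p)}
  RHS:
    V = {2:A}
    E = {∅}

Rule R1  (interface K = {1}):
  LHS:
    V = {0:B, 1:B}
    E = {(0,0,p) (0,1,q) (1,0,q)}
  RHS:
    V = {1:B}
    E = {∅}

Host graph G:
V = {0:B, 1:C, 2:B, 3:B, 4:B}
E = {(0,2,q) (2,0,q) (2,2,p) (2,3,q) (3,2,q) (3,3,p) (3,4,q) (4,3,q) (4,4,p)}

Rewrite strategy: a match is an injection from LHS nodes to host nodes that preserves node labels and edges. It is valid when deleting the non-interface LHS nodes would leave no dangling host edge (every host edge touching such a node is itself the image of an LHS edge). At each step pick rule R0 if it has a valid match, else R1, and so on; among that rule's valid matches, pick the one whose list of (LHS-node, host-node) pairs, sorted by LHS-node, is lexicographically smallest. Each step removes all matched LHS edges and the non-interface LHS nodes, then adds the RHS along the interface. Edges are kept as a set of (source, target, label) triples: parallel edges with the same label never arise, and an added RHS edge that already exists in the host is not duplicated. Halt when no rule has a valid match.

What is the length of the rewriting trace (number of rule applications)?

Answer: 3

Steps:
start.  V:5 E:9  edges: 0-q->2 2-q->0 2-p->2 2-q->3 3-q->2 3-p->3 3-q->4 4-q->3 4-p->4
1. fire R1 via {0↦4, 1↦3}  →  V:4 E:6  edges: 0-q->2 2-q->0 2-p->2 2-q->3 3-q->2 3-p->3
2. fire R1 via {0↦3, 1↦2}  →  V:3 E:3  edges: 0-q->2 2-q->0 2-p->2
3. fire R1 via {0↦2, 1↦0}  →  V:2 E:0  edges: ∅
normal form: no rule applies after step 3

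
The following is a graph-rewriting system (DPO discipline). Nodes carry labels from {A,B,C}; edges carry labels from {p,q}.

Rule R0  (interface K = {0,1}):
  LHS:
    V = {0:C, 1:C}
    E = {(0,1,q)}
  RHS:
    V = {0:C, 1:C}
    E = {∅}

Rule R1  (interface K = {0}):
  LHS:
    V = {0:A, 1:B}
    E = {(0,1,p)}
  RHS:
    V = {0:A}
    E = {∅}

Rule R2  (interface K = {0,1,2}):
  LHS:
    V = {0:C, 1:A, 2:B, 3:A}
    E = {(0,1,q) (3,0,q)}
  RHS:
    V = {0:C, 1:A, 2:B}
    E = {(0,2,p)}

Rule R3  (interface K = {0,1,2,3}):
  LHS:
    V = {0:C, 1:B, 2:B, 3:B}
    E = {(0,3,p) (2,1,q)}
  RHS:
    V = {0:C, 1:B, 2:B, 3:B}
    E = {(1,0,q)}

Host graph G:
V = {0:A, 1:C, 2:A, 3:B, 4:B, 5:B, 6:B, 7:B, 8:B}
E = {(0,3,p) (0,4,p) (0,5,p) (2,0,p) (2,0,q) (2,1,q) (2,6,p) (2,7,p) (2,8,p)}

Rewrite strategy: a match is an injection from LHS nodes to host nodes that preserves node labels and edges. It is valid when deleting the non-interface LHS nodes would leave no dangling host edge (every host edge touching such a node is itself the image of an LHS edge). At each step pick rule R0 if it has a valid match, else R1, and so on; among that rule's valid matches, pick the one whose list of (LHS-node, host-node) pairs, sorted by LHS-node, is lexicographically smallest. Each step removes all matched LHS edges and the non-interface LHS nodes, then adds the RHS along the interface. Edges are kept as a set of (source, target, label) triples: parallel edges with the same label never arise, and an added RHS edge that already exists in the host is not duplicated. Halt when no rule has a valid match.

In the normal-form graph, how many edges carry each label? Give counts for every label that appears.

Answer: p:1 q:2

Steps:
initial: |V|=9 |E|=9  E = 0-p->3 0-p->4 0-p->5 2-p->0 2-q->0 2-q->1 2-p->6 2-p->7 2-p->8
step 1: apply R1 at {0↦0, 1↦3}  → |V|=8 |E|=8  E = 0-p->4 0-p->5 2-p->0 2-q->0 2-q->1 2-p->6 2-p->7 2-p->8
step 2: apply R1 at {0↦0, 1↦4}  → |V|=7 |E|=7  E = 0-p->5 2-p->0 2-q->0 2-q->1 2-p->6 2-p->7 2-p->8
step 3: apply R1 at {0↦0, 1↦5}  → |V|=6 |E|=6  E = 2-p->0 2-q->0 2-q->1 2-p->6 2-p->7 2-p->8
step 4: apply R1 at {0↦2, 1↦6}  → |V|=5 |E|=5  E = 2-p->0 2-q->0 2-q->1 2-p->7 2-p->8
step 5: apply R1 at {0↦2, 1↦7}  → |V|=4 |E|=4  E = 2-p->0 2-q->0 2-q->1 2-p->8
step 6: apply R1 at {0↦2, 1↦8}  → |V|=3 |E|=3  E = 2-p->0 2-q->0 2-q->1
final graph: no rule applies after step 6
NF edges: [(2, 0, 'p'), (2, 0, 'q'), (2, 1, 'q')]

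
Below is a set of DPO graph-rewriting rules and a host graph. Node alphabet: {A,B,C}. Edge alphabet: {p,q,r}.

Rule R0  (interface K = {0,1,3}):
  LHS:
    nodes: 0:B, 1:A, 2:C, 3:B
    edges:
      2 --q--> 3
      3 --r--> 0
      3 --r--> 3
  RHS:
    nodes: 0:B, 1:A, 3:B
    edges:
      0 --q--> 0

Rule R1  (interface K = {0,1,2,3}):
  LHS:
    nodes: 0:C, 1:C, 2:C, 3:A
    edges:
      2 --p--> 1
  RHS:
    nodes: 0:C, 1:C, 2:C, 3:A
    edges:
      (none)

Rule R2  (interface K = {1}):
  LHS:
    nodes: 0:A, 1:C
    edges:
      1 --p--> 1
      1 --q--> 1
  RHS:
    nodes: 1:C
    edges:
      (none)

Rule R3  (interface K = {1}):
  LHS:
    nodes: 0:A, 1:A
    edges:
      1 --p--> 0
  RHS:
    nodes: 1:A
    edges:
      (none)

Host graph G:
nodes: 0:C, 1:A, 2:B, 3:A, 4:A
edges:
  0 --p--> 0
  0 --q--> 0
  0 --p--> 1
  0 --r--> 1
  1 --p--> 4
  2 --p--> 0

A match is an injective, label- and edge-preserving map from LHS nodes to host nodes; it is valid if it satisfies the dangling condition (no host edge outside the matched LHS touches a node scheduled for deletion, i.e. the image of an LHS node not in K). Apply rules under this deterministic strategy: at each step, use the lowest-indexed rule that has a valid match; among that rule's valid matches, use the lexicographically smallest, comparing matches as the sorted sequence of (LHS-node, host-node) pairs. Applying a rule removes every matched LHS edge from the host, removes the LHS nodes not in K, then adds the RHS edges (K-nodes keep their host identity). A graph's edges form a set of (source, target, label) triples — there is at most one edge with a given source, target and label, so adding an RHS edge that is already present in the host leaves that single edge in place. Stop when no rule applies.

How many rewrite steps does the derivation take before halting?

Answer: 2

Rewrite trace:
[0] host  ⇒  5 nodes, 6 edges  {0-p->0 0-q->0 0-p->1 0-r->1 1-p->4 2-p->0}
[1] R2 @ {0↦3, 1↦0}  ⇒  4 nodes, 4 edges  {0-p->1 0-r->1 1-p->4 2-p->0}
[2] R3 @ {0↦4, 1↦1}  ⇒  3 nodes, 3 edges  {0-p->1 0-r->1 2-p->0}
final graph: no rule applies after step 2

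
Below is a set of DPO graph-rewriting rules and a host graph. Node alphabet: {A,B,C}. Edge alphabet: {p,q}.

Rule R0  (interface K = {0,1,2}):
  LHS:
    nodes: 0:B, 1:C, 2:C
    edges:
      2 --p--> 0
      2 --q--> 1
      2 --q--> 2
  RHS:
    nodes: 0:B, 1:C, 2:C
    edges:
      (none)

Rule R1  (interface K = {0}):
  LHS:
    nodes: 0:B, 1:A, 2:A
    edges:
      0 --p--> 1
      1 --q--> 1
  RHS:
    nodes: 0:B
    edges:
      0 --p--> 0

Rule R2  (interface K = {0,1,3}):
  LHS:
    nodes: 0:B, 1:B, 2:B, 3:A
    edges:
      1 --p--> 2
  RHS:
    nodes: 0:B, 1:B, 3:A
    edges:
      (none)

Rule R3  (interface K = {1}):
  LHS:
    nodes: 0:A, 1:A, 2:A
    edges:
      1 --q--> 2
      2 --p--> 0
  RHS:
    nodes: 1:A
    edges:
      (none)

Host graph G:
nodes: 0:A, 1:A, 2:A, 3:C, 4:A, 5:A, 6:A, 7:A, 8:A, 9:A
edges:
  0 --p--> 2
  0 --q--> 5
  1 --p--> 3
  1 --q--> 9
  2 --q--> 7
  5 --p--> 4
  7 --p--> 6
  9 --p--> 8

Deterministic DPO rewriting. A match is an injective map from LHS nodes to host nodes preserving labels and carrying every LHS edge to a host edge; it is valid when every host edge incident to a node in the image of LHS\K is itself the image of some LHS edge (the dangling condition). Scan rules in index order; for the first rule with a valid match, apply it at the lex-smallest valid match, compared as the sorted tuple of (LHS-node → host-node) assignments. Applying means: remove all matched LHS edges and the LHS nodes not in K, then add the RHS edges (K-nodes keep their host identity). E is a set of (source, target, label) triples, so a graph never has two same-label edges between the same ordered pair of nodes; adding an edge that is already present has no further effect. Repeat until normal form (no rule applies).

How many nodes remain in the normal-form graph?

[0] host  ⇒  10 nodes, 8 edges  {0-p->2 0-q->5 1-p->3 1-q->9 2-q->7 5-p->4 7-p->6 9-p->8}
[1] R3 @ {0↦4, 1↦0, 2↦5}  ⇒  8 nodes, 6 edges  {0-p->2 1-p->3 1-q->9 2-q->7 7-p->6 9-p->8}
[2] R3 @ {0↦6, 1↦2, 2↦7}  ⇒  6 nodes, 4 edges  {0-p->2 1-p->3 1-q->9 9-p->8}
[3] R3 @ {0↦8, 1↦1, 2↦9}  ⇒  4 nodes, 2 edges  {0-p->2 1-p->3}
final graph: no rule applies after step 3
NF nodes: {0:A, 1:A, 2:A, 3:C}

Answer: 4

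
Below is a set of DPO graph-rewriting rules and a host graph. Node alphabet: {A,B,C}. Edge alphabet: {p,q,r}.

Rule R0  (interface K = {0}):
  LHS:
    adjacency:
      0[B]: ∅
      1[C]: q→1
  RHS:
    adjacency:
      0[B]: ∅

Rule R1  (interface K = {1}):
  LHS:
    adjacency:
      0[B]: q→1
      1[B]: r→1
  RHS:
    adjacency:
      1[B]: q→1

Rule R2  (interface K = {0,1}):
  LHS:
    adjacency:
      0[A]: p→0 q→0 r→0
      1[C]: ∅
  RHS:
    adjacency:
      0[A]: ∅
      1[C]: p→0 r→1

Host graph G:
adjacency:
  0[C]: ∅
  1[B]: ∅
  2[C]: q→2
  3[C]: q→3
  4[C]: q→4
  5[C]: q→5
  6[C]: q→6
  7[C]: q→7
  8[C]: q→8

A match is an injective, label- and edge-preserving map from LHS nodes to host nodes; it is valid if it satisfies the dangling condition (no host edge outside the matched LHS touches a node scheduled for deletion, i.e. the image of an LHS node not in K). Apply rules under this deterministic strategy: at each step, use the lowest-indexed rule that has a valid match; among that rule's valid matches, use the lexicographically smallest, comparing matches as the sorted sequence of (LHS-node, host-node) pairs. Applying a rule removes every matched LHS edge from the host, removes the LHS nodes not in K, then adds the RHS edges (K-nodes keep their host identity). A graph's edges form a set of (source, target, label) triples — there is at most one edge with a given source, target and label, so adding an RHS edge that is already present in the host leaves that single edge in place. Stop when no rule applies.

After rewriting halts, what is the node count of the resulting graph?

Answer: 2

Rewrite trace:
[0] host  ⇒  9 nodes, 7 edges  {2-q->2 3-q->3 4-q->4 5-q->5 6-q->6 7-q->7 8-q->8}
[1] R0 @ {0↦1, 1↦2}  ⇒  8 nodes, 6 edges  {3-q->3 4-q->4 5-q->5 6-q->6 7-q->7 8-q->8}
[2] R0 @ {0↦1, 1↦3}  ⇒  7 nodes, 5 edges  {4-q->4 5-q->5 6-q->6 7-q->7 8-q->8}
[3] R0 @ {0↦1, 1↦4}  ⇒  6 nodes, 4 edges  {5-q->5 6-q->6 7-q->7 8-q->8}
[4] R0 @ {0↦1, 1↦5}  ⇒  5 nodes, 3 edges  {6-q->6 7-q->7 8-q->8}
[5] R0 @ {0↦1, 1↦6}  ⇒  4 nodes, 2 edges  {7-q->7 8-q->8}
[6] R0 @ {0↦1, 1↦7}  ⇒  3 nodes, 1 edges  {8-q->8}
[7] R0 @ {0↦1, 1↦8}  ⇒  2 nodes, 0 edges  {∅}
halt: no rule applies after step 7
NF nodes: {0:C, 1:B}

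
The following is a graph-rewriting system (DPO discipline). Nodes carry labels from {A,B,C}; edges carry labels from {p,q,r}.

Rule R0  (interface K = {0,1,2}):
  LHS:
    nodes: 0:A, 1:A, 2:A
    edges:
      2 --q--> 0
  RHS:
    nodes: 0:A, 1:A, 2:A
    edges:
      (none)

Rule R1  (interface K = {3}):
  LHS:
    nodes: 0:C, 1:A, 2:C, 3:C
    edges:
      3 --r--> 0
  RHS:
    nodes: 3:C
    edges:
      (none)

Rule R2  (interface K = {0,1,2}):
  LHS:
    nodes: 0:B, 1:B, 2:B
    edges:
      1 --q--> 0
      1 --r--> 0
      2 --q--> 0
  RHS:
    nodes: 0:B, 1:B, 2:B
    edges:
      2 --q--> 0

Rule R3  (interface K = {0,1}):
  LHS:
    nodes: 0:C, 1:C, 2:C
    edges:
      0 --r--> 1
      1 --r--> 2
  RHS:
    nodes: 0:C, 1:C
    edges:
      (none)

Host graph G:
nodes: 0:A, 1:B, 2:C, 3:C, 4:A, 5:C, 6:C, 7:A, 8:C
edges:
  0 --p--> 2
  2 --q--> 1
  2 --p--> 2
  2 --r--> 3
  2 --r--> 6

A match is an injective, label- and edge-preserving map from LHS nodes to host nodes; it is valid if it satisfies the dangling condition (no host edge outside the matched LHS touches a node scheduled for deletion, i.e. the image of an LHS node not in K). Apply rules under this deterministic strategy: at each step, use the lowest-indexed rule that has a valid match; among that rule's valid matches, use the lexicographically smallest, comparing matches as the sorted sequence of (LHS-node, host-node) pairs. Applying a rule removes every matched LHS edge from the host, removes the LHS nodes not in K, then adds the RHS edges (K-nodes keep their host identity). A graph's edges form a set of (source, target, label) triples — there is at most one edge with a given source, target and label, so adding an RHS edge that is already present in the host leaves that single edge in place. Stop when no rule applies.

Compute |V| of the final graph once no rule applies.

[0] host  ⇒  9 nodes, 5 edges  {0-p->2 2-q->1 2-p->2 2-r->3 2-r->6}
[1] R1 @ {0↦3, 1↦4, 2↦5, 3↦2}  ⇒  6 nodes, 4 edges  {0-p->2 2-q->1 2-p->2 2-r->6}
[2] R1 @ {0↦6, 1↦7, 2↦8, 3↦2}  ⇒  3 nodes, 3 edges  {0-p->2 2-q->1 2-p->2}
halt: no rule applies after step 2
NF nodes: {0:A, 1:B, 2:C}

Answer: 3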